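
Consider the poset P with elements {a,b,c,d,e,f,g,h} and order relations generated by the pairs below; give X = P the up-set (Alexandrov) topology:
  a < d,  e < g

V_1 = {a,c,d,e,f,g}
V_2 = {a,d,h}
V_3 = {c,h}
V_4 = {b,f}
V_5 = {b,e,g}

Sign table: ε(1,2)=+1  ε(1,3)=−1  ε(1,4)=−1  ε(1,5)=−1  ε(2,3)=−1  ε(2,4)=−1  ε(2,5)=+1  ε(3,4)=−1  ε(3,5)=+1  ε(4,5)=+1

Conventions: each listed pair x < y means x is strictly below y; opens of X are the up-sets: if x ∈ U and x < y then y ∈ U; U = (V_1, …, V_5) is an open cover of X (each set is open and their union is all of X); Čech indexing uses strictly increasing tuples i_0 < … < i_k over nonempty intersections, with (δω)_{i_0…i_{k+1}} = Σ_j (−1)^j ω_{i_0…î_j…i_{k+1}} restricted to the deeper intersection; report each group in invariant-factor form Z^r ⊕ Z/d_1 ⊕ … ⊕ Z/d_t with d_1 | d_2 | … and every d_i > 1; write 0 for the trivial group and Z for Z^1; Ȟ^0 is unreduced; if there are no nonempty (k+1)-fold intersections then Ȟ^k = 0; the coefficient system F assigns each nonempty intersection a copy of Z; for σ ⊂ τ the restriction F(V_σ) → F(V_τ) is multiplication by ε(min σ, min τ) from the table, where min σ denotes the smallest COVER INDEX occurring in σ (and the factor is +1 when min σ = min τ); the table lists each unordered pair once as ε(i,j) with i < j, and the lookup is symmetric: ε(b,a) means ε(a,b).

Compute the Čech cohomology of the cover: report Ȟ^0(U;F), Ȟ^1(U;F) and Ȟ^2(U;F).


Ȟ^0 = Z, Ȟ^1 = Z^2 and Ȟ^2 = 0

cover nerve:
  V12={a,d} V13={c} V14={f} V15={e,g} V23={h} V45={b}
C dims 5,6; δ0: rk 4, SNF 1^4
Ȟ^0: (5−4)−0=1 ⇒ Z
Ȟ^1: (6−0)−4=2 ⇒ Z^2
Ȟ^2: (0−0)−0=0 ⇒ 0


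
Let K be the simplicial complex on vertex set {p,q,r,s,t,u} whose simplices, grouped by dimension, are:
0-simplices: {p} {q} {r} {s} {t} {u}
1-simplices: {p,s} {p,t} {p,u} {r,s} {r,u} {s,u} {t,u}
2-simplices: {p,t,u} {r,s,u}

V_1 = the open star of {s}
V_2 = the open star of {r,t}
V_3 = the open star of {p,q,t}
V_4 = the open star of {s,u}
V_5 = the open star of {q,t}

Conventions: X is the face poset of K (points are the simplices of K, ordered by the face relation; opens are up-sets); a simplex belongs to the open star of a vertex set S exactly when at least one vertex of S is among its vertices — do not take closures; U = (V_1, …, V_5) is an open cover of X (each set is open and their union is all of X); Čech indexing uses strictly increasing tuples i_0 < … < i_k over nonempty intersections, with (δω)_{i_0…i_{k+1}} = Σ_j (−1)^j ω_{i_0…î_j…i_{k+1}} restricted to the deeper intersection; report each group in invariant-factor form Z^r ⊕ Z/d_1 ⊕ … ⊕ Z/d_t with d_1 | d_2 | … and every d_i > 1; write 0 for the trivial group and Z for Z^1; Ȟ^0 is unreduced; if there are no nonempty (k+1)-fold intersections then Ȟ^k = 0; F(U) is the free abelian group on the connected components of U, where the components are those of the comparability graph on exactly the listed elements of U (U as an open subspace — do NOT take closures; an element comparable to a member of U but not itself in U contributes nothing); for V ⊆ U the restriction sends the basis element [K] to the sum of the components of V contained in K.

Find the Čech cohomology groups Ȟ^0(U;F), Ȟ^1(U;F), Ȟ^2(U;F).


Ȟ^0(U;F) ≅ Z^2, Ȟ^1(U;F) ≅ Z, Ȟ^2(U;F) ≅ 0

nerve of the cover:
  V1={{s},{p,s},{r,s},{s,u},{r,s,u}} V2={{r},{t},{p,t},{r,s},{r,u},{t,u},{p,t,u},{r,s,u}} V3={{p},{q},{t},{p,s},{p,t},{p,u},{t,u},{p,t,u}} V4={{s},{u},{p,s},{p,u},{r,s},{r,u},{s,u},{t,u},{p,t,u},{r,s,u}} V5={{q},{t},{p,t},{t,u},{p,t,u}}
  V12={{r,s},{r,s,u}} V13={{p,s}} V14={{s},{p,s},{r,s},{s,u},{r,s,u}} V23={{t},{p,t},{t,u},{p,t,u}} V24={{r,s},{r,u},{t,u},{p,t,u},{r,s,u}} V25={{t},{p,t},{t,u},{p,t,u}} V34={{p,s},{p,u},{t,u},{p,t,u}} V35={{q},{t},{p,t},{t,u},{p,t,u}} V45={{t,u},{p,t,u}}
  V124={{r,s},{r,s,u}} V134={{p,s}} V234={{t,u},{p,t,u}} V235={{t},{p,t},{t,u},{p,t,u}} V245={{t,u},{p,t,u}} V345={{t,u},{p,t,u}}
  V2345={{t,u},{p,t,u}}
components per intersection:
  V1: {{s},{p,s},{r,s},{s,u},{r,s,u}}
  V2: {{r},{r,s},{r,u},{r,s,u}} {{t},{p,t},{t,u},{p,t,u}}
  V3: {{p},{t},{p,s},{p,t},{p,u},{t,u},{p,t,u}} {{q}}
  V4: {{s},{u},{p,s},{p,u},{r,s},{r,u},{s,u},{t,u},{p,t,u},{r,s,u}}
  V5: {{q}} {{t},{p,t},{t,u},{p,t,u}}
  V12: {{r,s},{r,s,u}}
  V13: {{p,s}}
  V14: {{s},{p,s},{r,s},{s,u},{r,s,u}}
  V23: {{t},{p,t},{t,u},{p,t,u}}
  V24: {{r,s},{r,u},{r,s,u}} {{t,u},{p,t,u}}
  V25: {{t},{p,t},{t,u},{p,t,u}}
  V34: {{p,s}} {{p,u},{t,u},{p,t,u}}
  V35: {{q}} {{t},{p,t},{t,u},{p,t,u}}
  V45: {{t,u},{p,t,u}}
  V124: {{r,s},{r,s,u}}
  V134: {{p,s}}
  V234: {{t,u},{p,t,u}}
  V235: {{t},{p,t},{t,u},{p,t,u}}
  V245: {{t,u},{p,t,u}}
  V345: {{t,u},{p,t,u}}
  V2345: {{t,u},{p,t,u}}
C dims 8,12,6,1; δ0: rk 6, SNF 1^6; δ1: rk 5, SNF 1^5; δ2: rk 1, SNF 1^1
Ȟ^0 = (8 − 6) − 0 = 2, so Ȟ^0 ≅ Z^2
Ȟ^1 = (12 − 5) − 6 = 1, so Ȟ^1 ≅ Z
Ȟ^2 = (6 − 1) − 5 = 0, so Ȟ^2 ≅ 0


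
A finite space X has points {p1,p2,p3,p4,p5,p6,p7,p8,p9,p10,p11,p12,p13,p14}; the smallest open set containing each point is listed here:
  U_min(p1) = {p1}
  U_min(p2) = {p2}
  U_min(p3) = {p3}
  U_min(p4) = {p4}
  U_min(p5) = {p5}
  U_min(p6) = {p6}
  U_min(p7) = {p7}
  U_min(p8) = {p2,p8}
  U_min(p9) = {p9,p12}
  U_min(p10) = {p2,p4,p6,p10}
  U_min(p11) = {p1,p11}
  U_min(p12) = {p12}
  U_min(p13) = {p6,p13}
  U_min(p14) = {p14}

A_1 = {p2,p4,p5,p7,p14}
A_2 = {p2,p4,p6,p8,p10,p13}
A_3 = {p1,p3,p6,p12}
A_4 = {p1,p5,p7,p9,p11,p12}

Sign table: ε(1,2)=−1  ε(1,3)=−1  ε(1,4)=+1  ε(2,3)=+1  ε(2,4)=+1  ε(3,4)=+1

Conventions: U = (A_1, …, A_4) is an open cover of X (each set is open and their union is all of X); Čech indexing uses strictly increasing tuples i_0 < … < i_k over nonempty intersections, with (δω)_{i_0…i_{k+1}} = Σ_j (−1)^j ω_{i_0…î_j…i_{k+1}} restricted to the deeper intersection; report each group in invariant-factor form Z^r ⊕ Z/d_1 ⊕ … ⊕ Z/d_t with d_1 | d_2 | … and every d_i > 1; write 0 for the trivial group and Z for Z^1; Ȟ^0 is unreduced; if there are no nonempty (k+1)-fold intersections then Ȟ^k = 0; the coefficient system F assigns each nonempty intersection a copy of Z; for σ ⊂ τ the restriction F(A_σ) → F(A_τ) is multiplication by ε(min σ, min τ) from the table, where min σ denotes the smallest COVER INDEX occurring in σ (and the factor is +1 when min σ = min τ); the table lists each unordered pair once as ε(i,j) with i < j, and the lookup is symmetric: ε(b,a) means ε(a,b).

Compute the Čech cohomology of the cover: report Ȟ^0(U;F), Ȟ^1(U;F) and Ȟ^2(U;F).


nonempty overlaps:
  A12={p2,p4} A14={p5,p7} A23={p6} A34={p1,p12}
C dims 4,4; δ0: rk 4, SNF 1^3·2
degree 0: 4−4−0 = 0 → Ȟ^0 ≅ 0
degree 1: 4−0−4 = 0 plus torsion [2] → Ȟ^1 ≅ Z/2
degree 2: 0−0−0 = 0 → Ȟ^2 ≅ 0

Ȟ^0 ≅ 0; Ȟ^1 ≅ Z/2; Ȟ^2 ≅ 0


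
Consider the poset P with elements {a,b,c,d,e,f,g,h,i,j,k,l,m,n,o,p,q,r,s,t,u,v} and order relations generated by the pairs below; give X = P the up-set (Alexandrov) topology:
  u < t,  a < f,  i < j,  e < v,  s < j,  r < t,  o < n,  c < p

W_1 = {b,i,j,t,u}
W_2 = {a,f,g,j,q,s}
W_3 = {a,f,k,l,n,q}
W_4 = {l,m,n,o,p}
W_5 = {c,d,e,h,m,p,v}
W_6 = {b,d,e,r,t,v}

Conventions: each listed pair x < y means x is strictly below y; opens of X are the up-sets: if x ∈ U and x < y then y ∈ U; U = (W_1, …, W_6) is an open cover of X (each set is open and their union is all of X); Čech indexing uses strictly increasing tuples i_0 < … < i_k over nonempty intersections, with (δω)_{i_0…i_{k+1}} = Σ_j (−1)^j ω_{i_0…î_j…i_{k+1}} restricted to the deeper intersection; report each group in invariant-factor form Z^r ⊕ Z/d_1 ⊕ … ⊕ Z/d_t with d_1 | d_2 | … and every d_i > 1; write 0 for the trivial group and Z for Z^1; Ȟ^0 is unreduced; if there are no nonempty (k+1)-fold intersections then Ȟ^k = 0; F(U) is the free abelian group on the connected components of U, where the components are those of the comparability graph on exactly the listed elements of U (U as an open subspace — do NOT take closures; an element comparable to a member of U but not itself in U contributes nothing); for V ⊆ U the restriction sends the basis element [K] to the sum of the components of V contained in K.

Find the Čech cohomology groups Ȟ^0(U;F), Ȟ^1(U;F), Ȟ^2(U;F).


Ȟ^0(U;F) ≅ Z^14,  Ȟ^1(U;F) ≅ 0,  Ȟ^2(U;F) ≅ 0

nonempty intersections:
  W12={j} W16={b,t} W23={a,f,q} W34={l,n} W45={m,p} W56={d,e,v}
components per intersection:
  W1: {b} {i,j} {t,u}
  W2: {a,f} {g} {j,s} {q}
  W3: {a,f} {k} {l} {n} {q}
  W4: {l} {m} {n,o} {p}
  W5: {c,p} {d} {e,v} {h} {m}
  W6: {b} {d} {e,v} {r,t}
  W12: {j}
  W16: {b} {t}
  W23: {a,f} {q}
  W34: {l} {n}
  W45: {m} {p}
  W56: {d} {e,v}
C dims 25,11; δ0: rk 11, SNF 1^11
Ȟ^0: (25−11)−0=14 ⇒ Z^14
Ȟ^1: (11−0)−11=0 ⇒ 0
Ȟ^2: (0−0)−0=0 ⇒ 0


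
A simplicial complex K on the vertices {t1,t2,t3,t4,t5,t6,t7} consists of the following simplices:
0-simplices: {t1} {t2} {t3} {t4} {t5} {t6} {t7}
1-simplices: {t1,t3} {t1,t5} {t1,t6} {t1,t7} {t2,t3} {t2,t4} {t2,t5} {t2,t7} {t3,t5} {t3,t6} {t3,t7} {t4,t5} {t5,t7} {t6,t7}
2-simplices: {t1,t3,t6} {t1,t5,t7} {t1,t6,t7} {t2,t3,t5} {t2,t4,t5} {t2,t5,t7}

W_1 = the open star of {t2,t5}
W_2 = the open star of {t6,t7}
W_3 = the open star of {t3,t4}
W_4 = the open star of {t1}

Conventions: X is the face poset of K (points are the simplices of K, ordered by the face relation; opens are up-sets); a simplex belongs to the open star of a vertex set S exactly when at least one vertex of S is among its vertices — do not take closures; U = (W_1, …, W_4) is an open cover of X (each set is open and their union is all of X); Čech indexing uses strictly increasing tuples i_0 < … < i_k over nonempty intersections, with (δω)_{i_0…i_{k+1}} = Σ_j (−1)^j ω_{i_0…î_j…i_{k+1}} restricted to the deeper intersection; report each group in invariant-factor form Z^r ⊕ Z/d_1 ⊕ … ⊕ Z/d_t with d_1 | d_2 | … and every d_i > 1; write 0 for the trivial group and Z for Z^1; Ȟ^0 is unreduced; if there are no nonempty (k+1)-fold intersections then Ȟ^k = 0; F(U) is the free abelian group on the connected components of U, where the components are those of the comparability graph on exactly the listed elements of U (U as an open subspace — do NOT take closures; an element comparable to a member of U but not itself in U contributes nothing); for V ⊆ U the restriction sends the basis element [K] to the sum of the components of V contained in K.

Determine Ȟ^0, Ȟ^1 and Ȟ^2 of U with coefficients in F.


intersection data:
  W1={{t2},{t5},{t1,t5},{t2,t3},{t2,t4},{t2,t5},{t2,t7},{t3,t5},{t4,t5},{t5,t7},{t1,t5,t7},{t2,t3,t5},{t2,t4,t5},{t2,t5,t7}} W2={{t6},{t7},{t1,t6},{t1,t7},{t2,t7},{t3,t6},{t3,t7},{t5,t7},{t6,t7},{t1,t3,t6},{t1,t5,t7},{t1,t6,t7},{t2,t5,t7}} W3={{t3},{t4},{t1,t3},{t2,t3},{t2,t4},{t3,t5},{t3,t6},{t3,t7},{t4,t5},{t1,t3,t6},{t2,t3,t5},{t2,t4,t5}} W4={{t1},{t1,t3},{t1,t5},{t1,t6},{t1,t7},{t1,t3,t6},{t1,t5,t7},{t1,t6,t7}}
  W12={{t2,t7},{t5,t7},{t1,t5,t7},{t2,t5,t7}} W13={{t2,t3},{t2,t4},{t3,t5},{t4,t5},{t2,t3,t5},{t2,t4,t5}} W14={{t1,t5},{t1,t5,t7}} W23={{t3,t6},{t3,t7},{t1,t3,t6}} W24={{t1,t6},{t1,t7},{t1,t3,t6},{t1,t5,t7},{t1,t6,t7}} W34={{t1,t3},{t1,t3,t6}}
  W124={{t1,t5,t7}} W234={{t1,t3,t6}}
components per intersection:
  W1: {{t2},{t5},{t1,t5},{t2,t3},{t2,t4},{t2,t5},{t2,t7},{t3,t5},{t4,t5},{t5,t7},{t1,t5,t7},{t2,t3,t5},{t2,t4,t5},{t2,t5,t7}}
  W2: {{t6},{t7},{t1,t6},{t1,t7},{t2,t7},{t3,t6},{t3,t7},{t5,t7},{t6,t7},{t1,t3,t6},{t1,t5,t7},{t1,t6,t7},{t2,t5,t7}}
  W3: {{t3},{t1,t3},{t2,t3},{t3,t5},{t3,t6},{t3,t7},{t1,t3,t6},{t2,t3,t5}} {{t4},{t2,t4},{t4,t5},{t2,t4,t5}}
  W4: {{t1},{t1,t3},{t1,t5},{t1,t6},{t1,t7},{t1,t3,t6},{t1,t5,t7},{t1,t6,t7}}
  W12: {{t2,t7},{t5,t7},{t1,t5,t7},{t2,t5,t7}}
  W13: {{t2,t3},{t3,t5},{t2,t3,t5}} {{t2,t4},{t4,t5},{t2,t4,t5}}
  W14: {{t1,t5},{t1,t5,t7}}
  W23: {{t3,t6},{t1,t3,t6}} {{t3,t7}}
  W24: {{t1,t6},{t1,t7},{t1,t3,t6},{t1,t5,t7},{t1,t6,t7}}
  W34: {{t1,t3},{t1,t3,t6}}
  W124: {{t1,t5,t7}}
  W234: {{t1,t3,t6}}
C dims 5,8,2; δ0: rk 4, SNF 1^4; δ1: rk 2, SNF 1^2
Ȟ^0 = (5 − 4) − 0 = 1, so Ȟ^0 ≅ Z
Ȟ^1 = (8 − 2) − 4 = 2, so Ȟ^1 ≅ Z^2
Ȟ^2 = (2 − 0) − 2 = 0, so Ȟ^2 ≅ 0

Ȟ^0 ≅ Z, Ȟ^1 ≅ Z^2 and Ȟ^2 ≅ 0


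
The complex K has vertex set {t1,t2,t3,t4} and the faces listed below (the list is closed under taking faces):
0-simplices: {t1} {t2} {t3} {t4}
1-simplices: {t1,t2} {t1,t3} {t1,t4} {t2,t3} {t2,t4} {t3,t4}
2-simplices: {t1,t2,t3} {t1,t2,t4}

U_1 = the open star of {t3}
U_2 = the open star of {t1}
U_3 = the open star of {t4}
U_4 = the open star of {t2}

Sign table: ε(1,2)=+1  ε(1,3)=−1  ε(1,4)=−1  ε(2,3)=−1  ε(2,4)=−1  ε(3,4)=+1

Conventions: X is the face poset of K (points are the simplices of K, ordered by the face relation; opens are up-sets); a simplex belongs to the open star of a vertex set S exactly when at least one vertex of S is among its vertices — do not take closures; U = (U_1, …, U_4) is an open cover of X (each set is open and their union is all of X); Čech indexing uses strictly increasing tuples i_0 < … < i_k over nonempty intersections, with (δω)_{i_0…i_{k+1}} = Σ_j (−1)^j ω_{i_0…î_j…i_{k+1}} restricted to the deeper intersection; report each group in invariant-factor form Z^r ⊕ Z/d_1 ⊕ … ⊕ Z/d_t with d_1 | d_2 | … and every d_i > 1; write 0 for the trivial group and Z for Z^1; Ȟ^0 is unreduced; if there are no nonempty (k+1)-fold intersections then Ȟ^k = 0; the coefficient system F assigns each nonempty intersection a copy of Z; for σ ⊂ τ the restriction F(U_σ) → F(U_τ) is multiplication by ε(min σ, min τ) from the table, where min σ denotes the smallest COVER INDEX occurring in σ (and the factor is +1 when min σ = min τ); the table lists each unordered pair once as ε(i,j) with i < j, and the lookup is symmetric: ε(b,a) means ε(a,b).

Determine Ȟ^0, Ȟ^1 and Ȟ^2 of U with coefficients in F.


Ȟ^0(U;F) ≅ Z, Ȟ^1(U;F) ≅ Z, Ȟ^2(U;F) ≅ 0

nerve simplices:
  U1={{t3},{t1,t3},{t2,t3},{t3,t4},{t1,t2,t3}} U2={{t1},{t1,t2},{t1,t3},{t1,t4},{t1,t2,t3},{t1,t2,t4}} U3={{t4},{t1,t4},{t2,t4},{t3,t4},{t1,t2,t4}} U4={{t2},{t1,t2},{t2,t3},{t2,t4},{t1,t2,t3},{t1,t2,t4}}
  U12={{t1,t3},{t1,t2,t3}} U13={{t3,t4}} U14={{t2,t3},{t1,t2,t3}} U23={{t1,t4},{t1,t2,t4}} U24={{t1,t2},{t1,t2,t3},{t1,t2,t4}} U34={{t2,t4},{t1,t2,t4}}
  U124={{t1,t2,t3}} U234={{t1,t2,t4}}
C dims 4,6,2; δ0: rk 3, SNF 1^3; δ1: rk 2, SNF 1^2
degree 0: 4−3−0 = 1 → Ȟ^0 ≅ Z
degree 1: 6−2−3 = 1 → Ȟ^1 ≅ Z
degree 2: 2−0−2 = 0 → Ȟ^2 ≅ 0


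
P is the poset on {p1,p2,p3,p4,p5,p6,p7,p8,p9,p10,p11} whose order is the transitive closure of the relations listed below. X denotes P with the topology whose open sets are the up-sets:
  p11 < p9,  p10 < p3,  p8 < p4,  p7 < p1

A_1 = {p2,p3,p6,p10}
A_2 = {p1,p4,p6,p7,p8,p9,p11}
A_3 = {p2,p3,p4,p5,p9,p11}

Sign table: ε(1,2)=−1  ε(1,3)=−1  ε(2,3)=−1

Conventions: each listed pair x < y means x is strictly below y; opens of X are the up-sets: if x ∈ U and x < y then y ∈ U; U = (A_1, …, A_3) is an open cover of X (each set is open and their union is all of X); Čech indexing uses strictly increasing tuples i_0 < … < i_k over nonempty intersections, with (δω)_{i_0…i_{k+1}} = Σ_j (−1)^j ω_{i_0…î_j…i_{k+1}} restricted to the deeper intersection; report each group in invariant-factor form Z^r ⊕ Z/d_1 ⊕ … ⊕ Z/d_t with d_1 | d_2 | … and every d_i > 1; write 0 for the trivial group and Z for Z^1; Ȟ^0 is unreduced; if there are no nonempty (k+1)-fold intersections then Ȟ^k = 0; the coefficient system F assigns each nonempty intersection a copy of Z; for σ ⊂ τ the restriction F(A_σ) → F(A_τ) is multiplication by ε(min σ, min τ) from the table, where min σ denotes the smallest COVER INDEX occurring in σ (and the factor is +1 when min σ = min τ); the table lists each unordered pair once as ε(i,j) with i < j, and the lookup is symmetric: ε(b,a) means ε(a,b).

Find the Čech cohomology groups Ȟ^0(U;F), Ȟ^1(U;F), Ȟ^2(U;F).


intersection data:
  A12={p6} A13={p2,p3} A23={p4,p9,p11}
C dims 3,3; δ0: rk 3, SNF 1^2·2
Ȟ^0 = (3 − 3) − 0 = 0, so Ȟ^0 ≅ 0
Ȟ^1 = (3 − 0) − 3 = 0 plus torsion [2], so Ȟ^1 ≅ Z/2
Ȟ^2 = (0 − 0) − 0 = 0, so Ȟ^2 ≅ 0

Ȟ^0 = 0, Ȟ^1 = Z/2, Ȟ^2 = 0


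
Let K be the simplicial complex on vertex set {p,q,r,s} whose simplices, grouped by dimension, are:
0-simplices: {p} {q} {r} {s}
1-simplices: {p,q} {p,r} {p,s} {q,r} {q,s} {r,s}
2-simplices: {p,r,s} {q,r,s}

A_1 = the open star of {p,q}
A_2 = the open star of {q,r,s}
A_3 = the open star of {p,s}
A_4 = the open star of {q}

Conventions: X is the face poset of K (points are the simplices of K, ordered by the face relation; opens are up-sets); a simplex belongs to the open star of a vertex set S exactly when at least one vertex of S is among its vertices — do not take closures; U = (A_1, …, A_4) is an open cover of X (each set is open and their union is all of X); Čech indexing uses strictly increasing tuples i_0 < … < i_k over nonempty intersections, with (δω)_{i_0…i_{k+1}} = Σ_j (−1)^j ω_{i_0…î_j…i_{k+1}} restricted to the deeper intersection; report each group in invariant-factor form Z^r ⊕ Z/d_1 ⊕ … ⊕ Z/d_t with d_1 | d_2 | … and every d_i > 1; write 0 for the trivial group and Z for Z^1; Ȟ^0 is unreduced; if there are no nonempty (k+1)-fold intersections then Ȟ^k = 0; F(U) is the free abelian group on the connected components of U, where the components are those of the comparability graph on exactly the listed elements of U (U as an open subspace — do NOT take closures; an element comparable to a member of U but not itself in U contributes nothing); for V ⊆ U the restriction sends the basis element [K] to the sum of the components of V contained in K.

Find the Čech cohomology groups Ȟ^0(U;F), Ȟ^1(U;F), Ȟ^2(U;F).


intersection data:
  A1={{p},{q},{p,q},{p,r},{p,s},{q,r},{q,s},{p,r,s},{q,r,s}} A2={{q},{r},{s},{p,q},{p,r},{p,s},{q,r},{q,s},{r,s},{p,r,s},{q,r,s}} A3={{p},{s},{p,q},{p,r},{p,s},{q,s},{r,s},{p,r,s},{q,r,s}} A4={{q},{p,q},{q,r},{q,s},{q,r,s}}
  A12={{q},{p,q},{p,r},{p,s},{q,r},{q,s},{p,r,s},{q,r,s}} A13={{p},{p,q},{p,r},{p,s},{q,s},{p,r,s},{q,r,s}} A14={{q},{p,q},{q,r},{q,s},{q,r,s}} A23={{s},{p,q},{p,r},{p,s},{q,s},{r,s},{p,r,s},{q,r,s}} A24={{q},{p,q},{q,r},{q,s},{q,r,s}} A34={{p,q},{q,s},{q,r,s}}
  A123={{p,q},{p,r},{p,s},{q,s},{p,r,s},{q,r,s}} A124={{q},{p,q},{q,r},{q,s},{q,r,s}} A134={{p,q},{q,s},{q,r,s}} A234={{p,q},{q,s},{q,r,s}}
  A1234={{p,q},{q,s},{q,r,s}}
components per intersection:
  A1: {{p},{q},{p,q},{p,r},{p,s},{q,r},{q,s},{p,r,s},{q,r,s}}
  A2: {{q},{r},{s},{p,q},{p,r},{p,s},{q,r},{q,s},{r,s},{p,r,s},{q,r,s}}
  A3: {{p},{s},{p,q},{p,r},{p,s},{q,s},{r,s},{p,r,s},{q,r,s}}
  A4: {{q},{p,q},{q,r},{q,s},{q,r,s}}
  A12: {{q},{p,q},{q,r},{q,s},{q,r,s}} {{p,r},{p,s},{p,r,s}}
  A13: {{p},{p,q},{p,r},{p,s},{p,r,s}} {{q,s},{q,r,s}}
  A14: {{q},{p,q},{q,r},{q,s},{q,r,s}}
  A23: {{s},{p,r},{p,s},{q,s},{r,s},{p,r,s},{q,r,s}} {{p,q}}
  A24: {{q},{p,q},{q,r},{q,s},{q,r,s}}
  A34: {{p,q}} {{q,s},{q,r,s}}
  A123: {{p,q}} {{p,r},{p,s},{p,r,s}} {{q,s},{q,r,s}}
  A124: {{q},{p,q},{q,r},{q,s},{q,r,s}}
  A134: {{p,q}} {{q,s},{q,r,s}}
  A234: {{p,q}} {{q,s},{q,r,s}}
  A1234: {{p,q}} {{q,s},{q,r,s}}
C dims 4,10,8,2; δ0: rk 3, SNF 1^3; δ1: rk 6, SNF 1^6; δ2: rk 2, SNF 1^2
Ȟ^0 = (4 − 3) − 0 = 1, so Ȟ^0 ≅ Z
Ȟ^1 = (10 − 6) − 3 = 1, so Ȟ^1 ≅ Z
Ȟ^2 = (8 − 2) − 6 = 0, so Ȟ^2 ≅ 0

Ȟ^0(U;F) ≅ Z, Ȟ^1(U;F) ≅ Z and Ȟ^2(U;F) ≅ 0


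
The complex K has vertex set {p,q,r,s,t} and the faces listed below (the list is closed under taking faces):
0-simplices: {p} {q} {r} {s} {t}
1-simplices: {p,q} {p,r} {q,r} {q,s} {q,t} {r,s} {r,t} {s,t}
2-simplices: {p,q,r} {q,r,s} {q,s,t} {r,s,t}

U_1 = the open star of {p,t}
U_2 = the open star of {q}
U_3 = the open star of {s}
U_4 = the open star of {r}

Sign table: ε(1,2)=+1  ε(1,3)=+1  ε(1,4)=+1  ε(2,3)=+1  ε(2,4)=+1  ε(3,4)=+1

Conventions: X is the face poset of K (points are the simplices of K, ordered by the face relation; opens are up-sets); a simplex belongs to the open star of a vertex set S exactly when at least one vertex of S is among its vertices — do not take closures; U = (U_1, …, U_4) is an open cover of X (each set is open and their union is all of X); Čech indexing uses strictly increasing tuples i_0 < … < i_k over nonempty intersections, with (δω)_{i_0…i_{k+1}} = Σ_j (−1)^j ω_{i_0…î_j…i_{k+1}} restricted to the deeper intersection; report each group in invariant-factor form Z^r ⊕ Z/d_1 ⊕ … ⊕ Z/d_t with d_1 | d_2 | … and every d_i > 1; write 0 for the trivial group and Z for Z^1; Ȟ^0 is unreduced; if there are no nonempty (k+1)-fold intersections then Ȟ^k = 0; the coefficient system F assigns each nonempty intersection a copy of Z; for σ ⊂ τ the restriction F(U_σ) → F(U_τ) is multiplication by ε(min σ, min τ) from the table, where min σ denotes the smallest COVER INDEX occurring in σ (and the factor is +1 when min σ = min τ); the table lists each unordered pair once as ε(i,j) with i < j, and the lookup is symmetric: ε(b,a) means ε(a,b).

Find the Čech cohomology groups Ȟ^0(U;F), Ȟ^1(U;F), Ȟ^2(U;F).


Ȟ^0(U;F) ≅ Z; Ȟ^1(U;F) ≅ 0; Ȟ^2(U;F) ≅ Z

nonempty intersections:
  U1={{p},{t},{p,q},{p,r},{q,t},{r,t},{s,t},{p,q,r},{q,s,t},{r,s,t}} U2={{q},{p,q},{q,r},{q,s},{q,t},{p,q,r},{q,r,s},{q,s,t}} U3={{s},{q,s},{r,s},{s,t},{q,r,s},{q,s,t},{r,s,t}} U4={{r},{p,r},{q,r},{r,s},{r,t},{p,q,r},{q,r,s},{r,s,t}}
  U12={{p,q},{q,t},{p,q,r},{q,s,t}} U13={{s,t},{q,s,t},{r,s,t}} U14={{p,r},{r,t},{p,q,r},{r,s,t}} U23={{q,s},{q,r,s},{q,s,t}} U24={{q,r},{p,q,r},{q,r,s}} U34={{r,s},{q,r,s},{r,s,t}}
  U123={{q,s,t}} U124={{p,q,r}} U134={{r,s,t}} U234={{q,r,s}}
C dims 4,6,4; δ0: rk 3, SNF 1^3; δ1: rk 3, SNF 1^3
Ȟ^0: (4−3)−0=1 ⇒ Z
Ȟ^1: (6−3)−3=0 ⇒ 0
Ȟ^2: (4−0)−3=1 ⇒ Z


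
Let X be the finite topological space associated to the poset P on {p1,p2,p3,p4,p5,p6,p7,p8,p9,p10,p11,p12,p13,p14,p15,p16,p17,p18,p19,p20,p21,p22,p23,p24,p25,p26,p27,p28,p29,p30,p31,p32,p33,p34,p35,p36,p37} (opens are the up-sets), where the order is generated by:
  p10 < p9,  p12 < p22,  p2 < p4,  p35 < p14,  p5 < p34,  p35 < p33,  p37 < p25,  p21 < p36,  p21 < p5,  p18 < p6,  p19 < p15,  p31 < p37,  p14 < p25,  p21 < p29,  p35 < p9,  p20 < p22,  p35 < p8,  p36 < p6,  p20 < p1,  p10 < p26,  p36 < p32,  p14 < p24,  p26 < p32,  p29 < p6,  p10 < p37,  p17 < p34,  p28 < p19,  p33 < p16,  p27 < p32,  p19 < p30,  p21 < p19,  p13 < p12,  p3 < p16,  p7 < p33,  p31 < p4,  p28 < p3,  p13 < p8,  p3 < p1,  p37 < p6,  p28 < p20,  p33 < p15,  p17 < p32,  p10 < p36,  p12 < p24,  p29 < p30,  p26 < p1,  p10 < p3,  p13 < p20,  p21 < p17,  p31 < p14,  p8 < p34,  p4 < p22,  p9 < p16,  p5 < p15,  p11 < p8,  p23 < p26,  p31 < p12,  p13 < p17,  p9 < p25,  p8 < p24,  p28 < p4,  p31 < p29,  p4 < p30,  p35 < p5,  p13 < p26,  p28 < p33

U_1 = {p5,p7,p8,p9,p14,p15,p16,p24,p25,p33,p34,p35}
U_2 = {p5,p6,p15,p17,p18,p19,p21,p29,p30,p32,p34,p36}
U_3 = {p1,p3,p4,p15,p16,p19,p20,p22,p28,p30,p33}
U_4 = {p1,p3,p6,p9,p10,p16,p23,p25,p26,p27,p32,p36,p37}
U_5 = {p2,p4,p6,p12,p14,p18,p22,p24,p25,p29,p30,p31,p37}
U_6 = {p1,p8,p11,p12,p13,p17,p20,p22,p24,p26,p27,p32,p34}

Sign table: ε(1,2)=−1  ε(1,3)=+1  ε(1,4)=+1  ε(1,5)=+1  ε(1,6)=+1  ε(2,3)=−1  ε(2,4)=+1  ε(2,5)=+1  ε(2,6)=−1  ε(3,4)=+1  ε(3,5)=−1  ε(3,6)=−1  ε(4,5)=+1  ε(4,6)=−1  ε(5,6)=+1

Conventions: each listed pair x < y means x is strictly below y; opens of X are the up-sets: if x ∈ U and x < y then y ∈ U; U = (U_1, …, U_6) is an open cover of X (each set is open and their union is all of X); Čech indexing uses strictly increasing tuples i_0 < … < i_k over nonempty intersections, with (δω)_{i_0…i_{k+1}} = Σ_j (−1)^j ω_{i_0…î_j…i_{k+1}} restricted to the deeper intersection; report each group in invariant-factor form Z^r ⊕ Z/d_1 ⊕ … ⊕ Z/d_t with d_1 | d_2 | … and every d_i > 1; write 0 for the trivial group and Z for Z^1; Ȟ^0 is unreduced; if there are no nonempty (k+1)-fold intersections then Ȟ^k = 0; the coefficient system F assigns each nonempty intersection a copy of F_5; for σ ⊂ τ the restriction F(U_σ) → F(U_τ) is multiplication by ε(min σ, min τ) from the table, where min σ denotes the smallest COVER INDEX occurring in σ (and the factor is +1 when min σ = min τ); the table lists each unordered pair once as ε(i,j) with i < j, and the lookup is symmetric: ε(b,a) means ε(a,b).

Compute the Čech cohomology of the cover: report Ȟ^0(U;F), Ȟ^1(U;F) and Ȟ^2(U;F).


nerve simplices:
  U12={p5,p15,p34} U13={p15,p16,p33} U14={p9,p16,p25} U15={p14,p24,p25} U16={p8,p24,p34} U23={p15,p19,p30} U24={p6,p32,p36} U25={p6,p18,p29,p30} U26={p17,p32,p34} U34={p1,p3,p16} U35={p4,p22,p30} U36={p1,p20,p22} U45={p6,p25,p37} U46={p1,p26,p27,p32} U56={p12,p22,p24}
  U123={p15} U126={p34} U134={p16} U145={p25} U156={p24} U235={p30} U245={p6} U246={p32} U346={p1} U356={p22}
C dims 6,15,10; δ0: rk_F5 6; δ1: rk_F5 9
degree 0: 6−6−0 = 0 → Ȟ^0 ≅ 0
degree 1: 15−9−6 = 0 → Ȟ^1 ≅ 0
degree 2: 10−0−9 = 1 → Ȟ^2 ≅ Z/5

Ȟ^0(U;F) ≅ 0,  Ȟ^1(U;F) ≅ 0,  Ȟ^2(U;F) ≅ Z/5


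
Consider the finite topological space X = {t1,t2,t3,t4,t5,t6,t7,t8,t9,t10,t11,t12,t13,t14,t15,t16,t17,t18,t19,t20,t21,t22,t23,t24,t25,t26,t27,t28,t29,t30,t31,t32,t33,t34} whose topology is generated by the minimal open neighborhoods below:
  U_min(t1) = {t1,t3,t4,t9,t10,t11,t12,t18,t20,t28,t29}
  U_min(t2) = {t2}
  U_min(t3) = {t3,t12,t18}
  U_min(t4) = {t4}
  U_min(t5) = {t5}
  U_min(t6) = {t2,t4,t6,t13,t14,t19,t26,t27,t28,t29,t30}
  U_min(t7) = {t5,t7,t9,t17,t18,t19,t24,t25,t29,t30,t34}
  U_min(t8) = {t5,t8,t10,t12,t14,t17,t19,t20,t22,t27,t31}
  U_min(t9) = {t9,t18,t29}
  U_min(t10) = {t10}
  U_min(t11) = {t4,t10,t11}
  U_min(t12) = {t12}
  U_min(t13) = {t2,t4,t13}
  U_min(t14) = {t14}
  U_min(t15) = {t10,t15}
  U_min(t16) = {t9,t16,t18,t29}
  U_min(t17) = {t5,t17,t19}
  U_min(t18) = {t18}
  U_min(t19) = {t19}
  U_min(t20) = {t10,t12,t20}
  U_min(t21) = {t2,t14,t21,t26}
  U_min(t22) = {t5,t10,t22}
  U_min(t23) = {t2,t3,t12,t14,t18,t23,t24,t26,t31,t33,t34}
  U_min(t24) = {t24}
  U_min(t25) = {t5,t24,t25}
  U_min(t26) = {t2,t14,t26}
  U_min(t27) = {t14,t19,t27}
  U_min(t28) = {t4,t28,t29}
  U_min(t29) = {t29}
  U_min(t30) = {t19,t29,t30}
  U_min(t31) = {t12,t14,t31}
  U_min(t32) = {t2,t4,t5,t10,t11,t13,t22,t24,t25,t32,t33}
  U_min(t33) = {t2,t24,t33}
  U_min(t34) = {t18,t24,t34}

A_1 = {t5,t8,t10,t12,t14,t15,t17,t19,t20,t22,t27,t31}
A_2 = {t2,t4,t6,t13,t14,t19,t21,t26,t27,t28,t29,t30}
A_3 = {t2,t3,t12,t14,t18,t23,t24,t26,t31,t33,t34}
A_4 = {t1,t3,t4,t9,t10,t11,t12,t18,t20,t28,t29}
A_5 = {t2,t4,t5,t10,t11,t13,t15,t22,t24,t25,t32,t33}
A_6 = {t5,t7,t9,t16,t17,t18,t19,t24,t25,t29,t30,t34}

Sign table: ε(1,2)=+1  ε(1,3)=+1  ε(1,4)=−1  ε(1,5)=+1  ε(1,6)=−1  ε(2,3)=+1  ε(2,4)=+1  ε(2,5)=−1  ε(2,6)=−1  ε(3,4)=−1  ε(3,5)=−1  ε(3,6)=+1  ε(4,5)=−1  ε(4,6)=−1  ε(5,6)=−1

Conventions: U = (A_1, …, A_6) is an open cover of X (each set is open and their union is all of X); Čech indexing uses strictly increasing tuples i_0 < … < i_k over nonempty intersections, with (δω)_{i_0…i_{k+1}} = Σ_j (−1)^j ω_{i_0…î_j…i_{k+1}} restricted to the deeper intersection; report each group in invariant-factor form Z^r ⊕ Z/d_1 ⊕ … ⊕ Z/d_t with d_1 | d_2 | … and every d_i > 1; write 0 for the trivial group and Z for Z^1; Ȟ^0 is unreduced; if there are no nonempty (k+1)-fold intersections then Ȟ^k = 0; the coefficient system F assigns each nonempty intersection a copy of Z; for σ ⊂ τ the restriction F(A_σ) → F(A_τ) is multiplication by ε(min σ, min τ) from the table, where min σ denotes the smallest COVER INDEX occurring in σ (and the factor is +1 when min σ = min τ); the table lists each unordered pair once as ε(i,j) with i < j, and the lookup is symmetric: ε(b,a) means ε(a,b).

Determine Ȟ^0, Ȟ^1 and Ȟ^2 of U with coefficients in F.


intersection data:
  A12={t14,t19,t27} A13={t12,t14,t31} A14={t10,t12,t20} A15={t5,t10,t15,t22} A16={t5,t17,t19} A23={t2,t14,t26} A24={t4,t28,t29} A25={t2,t4,t13} A26={t19,t29,t30} A34={t3,t12,t18} A35={t2,t24,t33} A36={t18,t24,t34} A45={t4,t10,t11} A46={t9,t18,t29} A56={t5,t24,t25}
  A123={t14} A126={t19} A134={t12} A145={t10} A156={t5} A235={t2} A245={t4} A246={t29} A346={t18} A356={t24}
C dims 6,15,10; δ0: rk 6, SNF 1^5·2; δ1: rk 9, SNF 1^9
Ȟ^0 = (6 − 6) − 0 = 0, so Ȟ^0 ≅ 0
Ȟ^1 = (15 − 9) − 6 = 0 plus torsion [2], so Ȟ^1 ≅ Z/2
Ȟ^2 = (10 − 0) − 9 = 1, so Ȟ^2 ≅ Z

Ȟ^0 = 0; Ȟ^1 = Z/2; Ȟ^2 = Z


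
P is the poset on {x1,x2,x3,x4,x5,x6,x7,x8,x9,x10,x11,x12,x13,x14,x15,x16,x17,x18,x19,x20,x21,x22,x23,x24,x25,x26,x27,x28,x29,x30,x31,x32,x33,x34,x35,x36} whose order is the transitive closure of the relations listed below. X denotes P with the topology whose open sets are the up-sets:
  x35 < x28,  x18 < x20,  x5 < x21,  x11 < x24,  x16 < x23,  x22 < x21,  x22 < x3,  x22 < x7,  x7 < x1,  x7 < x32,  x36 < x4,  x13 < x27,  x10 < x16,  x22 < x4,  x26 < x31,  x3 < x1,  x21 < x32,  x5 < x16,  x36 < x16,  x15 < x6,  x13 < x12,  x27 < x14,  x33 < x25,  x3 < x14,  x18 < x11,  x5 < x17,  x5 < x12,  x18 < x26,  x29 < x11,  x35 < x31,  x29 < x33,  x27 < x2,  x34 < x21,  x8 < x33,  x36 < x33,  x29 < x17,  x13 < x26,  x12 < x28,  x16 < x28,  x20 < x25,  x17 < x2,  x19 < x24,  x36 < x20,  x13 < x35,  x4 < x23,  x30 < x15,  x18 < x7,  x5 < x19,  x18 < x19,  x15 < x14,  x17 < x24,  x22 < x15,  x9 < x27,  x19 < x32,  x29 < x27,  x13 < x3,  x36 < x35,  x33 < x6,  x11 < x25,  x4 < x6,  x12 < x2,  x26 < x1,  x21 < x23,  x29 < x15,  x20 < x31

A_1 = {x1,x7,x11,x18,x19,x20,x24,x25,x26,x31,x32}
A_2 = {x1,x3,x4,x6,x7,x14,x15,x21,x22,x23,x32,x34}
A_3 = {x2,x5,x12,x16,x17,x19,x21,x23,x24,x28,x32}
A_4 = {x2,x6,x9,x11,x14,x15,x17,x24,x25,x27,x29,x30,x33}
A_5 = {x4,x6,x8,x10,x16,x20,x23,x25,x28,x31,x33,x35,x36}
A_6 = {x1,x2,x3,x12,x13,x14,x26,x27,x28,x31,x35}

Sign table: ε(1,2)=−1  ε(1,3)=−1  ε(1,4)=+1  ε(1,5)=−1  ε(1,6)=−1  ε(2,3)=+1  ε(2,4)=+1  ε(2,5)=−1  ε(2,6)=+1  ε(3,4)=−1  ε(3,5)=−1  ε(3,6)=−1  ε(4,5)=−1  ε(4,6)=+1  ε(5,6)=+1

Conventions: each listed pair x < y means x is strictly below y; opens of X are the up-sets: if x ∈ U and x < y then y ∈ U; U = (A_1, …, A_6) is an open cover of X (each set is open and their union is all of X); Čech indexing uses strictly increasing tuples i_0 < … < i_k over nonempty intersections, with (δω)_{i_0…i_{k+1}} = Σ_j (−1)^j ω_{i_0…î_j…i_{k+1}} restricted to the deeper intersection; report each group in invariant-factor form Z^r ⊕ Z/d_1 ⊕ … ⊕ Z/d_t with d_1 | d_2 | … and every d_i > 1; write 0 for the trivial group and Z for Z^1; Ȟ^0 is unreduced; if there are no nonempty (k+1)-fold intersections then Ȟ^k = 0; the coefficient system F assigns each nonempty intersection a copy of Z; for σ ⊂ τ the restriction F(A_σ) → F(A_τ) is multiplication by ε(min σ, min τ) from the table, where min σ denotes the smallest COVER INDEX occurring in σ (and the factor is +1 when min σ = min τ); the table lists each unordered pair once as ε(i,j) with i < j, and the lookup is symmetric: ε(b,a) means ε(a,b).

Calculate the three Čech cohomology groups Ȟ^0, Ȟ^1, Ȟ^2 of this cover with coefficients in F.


Ȟ^0 = 0; Ȟ^1 = Z/2; Ȟ^2 = Z

nonempty intersections:
  A12={x1,x7,x32} A13={x19,x24,x32} A14={x11,x24,x25} A15={x20,x25,x31} A16={x1,x26,x31} A23={x21,x23,x32} A24={x6,x14,x15} A25={x4,x6,x23} A26={x1,x3,x14} A34={x2,x17,x24} A35={x16,x23,x28} A36={x2,x12,x28} A45={x6,x25,x33} A46={x2,x14,x27} A56={x28,x31,x35}
  A123={x32} A126={x1} A134={x24} A145={x25} A156={x31} A235={x23} A245={x6} A246={x14} A346={x2} A356={x28}
C dims 6,15,10; δ0: rk 6, SNF 1^5·2; δ1: rk 9, SNF 1^9
Ȟ^0: (6−6)−0=0 ⇒ 0
Ȟ^1: (15−9)−6=0 plus torsion [2] ⇒ Z/2
Ȟ^2: (10−0)−9=1 ⇒ Z


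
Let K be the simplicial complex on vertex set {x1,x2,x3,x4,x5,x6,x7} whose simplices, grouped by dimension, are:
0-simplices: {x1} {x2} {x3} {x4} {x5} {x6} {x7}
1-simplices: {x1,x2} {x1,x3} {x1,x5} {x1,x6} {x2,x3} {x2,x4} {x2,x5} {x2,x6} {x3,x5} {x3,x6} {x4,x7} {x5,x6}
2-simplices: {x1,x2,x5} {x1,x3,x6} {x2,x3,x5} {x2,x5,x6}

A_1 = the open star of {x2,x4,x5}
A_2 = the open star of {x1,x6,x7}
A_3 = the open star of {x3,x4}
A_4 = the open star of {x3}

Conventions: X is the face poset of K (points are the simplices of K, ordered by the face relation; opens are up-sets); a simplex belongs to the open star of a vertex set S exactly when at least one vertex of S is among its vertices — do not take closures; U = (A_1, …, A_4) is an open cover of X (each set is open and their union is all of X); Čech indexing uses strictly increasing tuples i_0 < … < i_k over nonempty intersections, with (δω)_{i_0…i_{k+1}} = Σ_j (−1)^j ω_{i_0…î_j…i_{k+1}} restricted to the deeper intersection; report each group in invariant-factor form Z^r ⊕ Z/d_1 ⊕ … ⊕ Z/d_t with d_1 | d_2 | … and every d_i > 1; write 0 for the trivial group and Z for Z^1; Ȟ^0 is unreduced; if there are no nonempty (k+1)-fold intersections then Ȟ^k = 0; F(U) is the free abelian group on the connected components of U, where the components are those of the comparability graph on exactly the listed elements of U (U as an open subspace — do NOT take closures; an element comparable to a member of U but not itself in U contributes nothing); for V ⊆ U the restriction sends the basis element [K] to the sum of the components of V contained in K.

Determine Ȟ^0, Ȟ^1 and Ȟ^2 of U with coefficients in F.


nerve of the cover:
  A1={{x2},{x4},{x5},{x1,x2},{x1,x5},{x2,x3},{x2,x4},{x2,x5},{x2,x6},{x3,x5},{x4,x7},{x5,x6},{x1,x2,x5},{x2,x3,x5},{x2,x5,x6}} A2={{x1},{x6},{x7},{x1,x2},{x1,x3},{x1,x5},{x1,x6},{x2,x6},{x3,x6},{x4,x7},{x5,x6},{x1,x2,x5},{x1,x3,x6},{x2,x5,x6}} A3={{x3},{x4},{x1,x3},{x2,x3},{x2,x4},{x3,x5},{x3,x6},{x4,x7},{x1,x3,x6},{x2,x3,x5}} A4={{x3},{x1,x3},{x2,x3},{x3,x5},{x3,x6},{x1,x3,x6},{x2,x3,x5}}
  A12={{x1,x2},{x1,x5},{x2,x6},{x4,x7},{x5,x6},{x1,x2,x5},{x2,x5,x6}} A13={{x4},{x2,x3},{x2,x4},{x3,x5},{x4,x7},{x2,x3,x5}} A14={{x2,x3},{x3,x5},{x2,x3,x5}} A23={{x1,x3},{x3,x6},{x4,x7},{x1,x3,x6}} A24={{x1,x3},{x3,x6},{x1,x3,x6}} A34={{x3},{x1,x3},{x2,x3},{x3,x5},{x3,x6},{x1,x3,x6},{x2,x3,x5}}
  A123={{x4,x7}} A134={{x2,x3},{x3,x5},{x2,x3,x5}} A234={{x1,x3},{x3,x6},{x1,x3,x6}}
components per intersection:
  A1: {{x2},{x4},{x5},{x1,x2},{x1,x5},{x2,x3},{x2,x4},{x2,x5},{x2,x6},{x3,x5},{x4,x7},{x5,x6},{x1,x2,x5},{x2,x3,x5},{x2,x5,x6}}
  A2: {{x1},{x6},{x1,x2},{x1,x3},{x1,x5},{x1,x6},{x2,x6},{x3,x6},{x5,x6},{x1,x2,x5},{x1,x3,x6},{x2,x5,x6}} {{x7},{x4,x7}}
  A3: {{x3},{x1,x3},{x2,x3},{x3,x5},{x3,x6},{x1,x3,x6},{x2,x3,x5}} {{x4},{x2,x4},{x4,x7}}
  A4: {{x3},{x1,x3},{x2,x3},{x3,x5},{x3,x6},{x1,x3,x6},{x2,x3,x5}}
  A12: {{x1,x2},{x1,x5},{x1,x2,x5}} {{x2,x6},{x5,x6},{x2,x5,x6}} {{x4,x7}}
  A13: {{x4},{x2,x4},{x4,x7}} {{x2,x3},{x3,x5},{x2,x3,x5}}
  A14: {{x2,x3},{x3,x5},{x2,x3,x5}}
  A23: {{x1,x3},{x3,x6},{x1,x3,x6}} {{x4,x7}}
  A24: {{x1,x3},{x3,x6},{x1,x3,x6}}
  A34: {{x3},{x1,x3},{x2,x3},{x3,x5},{x3,x6},{x1,x3,x6},{x2,x3,x5}}
  A123: {{x4,x7}}
  A134: {{x2,x3},{x3,x5},{x2,x3,x5}}
  A234: {{x1,x3},{x3,x6},{x1,x3,x6}}
C dims 6,10,3; δ0: rk 5, SNF 1^5; δ1: rk 3, SNF 1^3
Ȟ^0 = (6 − 5) − 0 = 1, so Ȟ^0 ≅ Z
Ȟ^1 = (10 − 3) − 5 = 2, so Ȟ^1 ≅ Z^2
Ȟ^2 = (3 − 0) − 3 = 0, so Ȟ^2 ≅ 0

Ȟ^0 = Z,  Ȟ^1 = Z^2,  Ȟ^2 = 0


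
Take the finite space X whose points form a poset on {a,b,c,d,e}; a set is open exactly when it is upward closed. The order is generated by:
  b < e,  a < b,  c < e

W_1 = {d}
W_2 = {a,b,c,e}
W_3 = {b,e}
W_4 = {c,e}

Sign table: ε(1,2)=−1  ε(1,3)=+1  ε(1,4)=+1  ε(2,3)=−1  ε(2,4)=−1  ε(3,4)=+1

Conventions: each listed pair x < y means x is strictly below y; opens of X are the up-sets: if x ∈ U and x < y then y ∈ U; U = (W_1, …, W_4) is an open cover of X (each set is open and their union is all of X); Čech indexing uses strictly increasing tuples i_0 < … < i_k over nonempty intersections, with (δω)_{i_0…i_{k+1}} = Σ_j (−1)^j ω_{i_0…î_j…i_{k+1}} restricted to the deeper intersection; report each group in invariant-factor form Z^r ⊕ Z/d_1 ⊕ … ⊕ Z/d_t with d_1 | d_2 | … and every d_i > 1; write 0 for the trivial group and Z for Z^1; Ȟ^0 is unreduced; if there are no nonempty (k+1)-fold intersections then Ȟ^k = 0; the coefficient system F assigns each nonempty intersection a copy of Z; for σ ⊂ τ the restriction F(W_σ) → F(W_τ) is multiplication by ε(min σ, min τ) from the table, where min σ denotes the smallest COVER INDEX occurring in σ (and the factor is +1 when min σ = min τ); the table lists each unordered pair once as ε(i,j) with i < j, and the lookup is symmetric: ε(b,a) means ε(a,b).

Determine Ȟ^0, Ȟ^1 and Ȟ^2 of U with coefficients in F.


nerve of the cover:
  W23={b,e} W24={c,e} W34={e}
  W234={e}
C dims 4,3,1; δ0: rk 2, SNF 1^2; δ1: rk 1, SNF 1^1
Ȟ^0 = (4 − 2) − 0 = 2, so Ȟ^0 ≅ Z^2
Ȟ^1 = (3 − 1) − 2 = 0, so Ȟ^1 ≅ 0
Ȟ^2 = (1 − 0) − 1 = 0, so Ȟ^2 ≅ 0

Ȟ^0(U;F) ≅ Z^2, Ȟ^1(U;F) ≅ 0 and Ȟ^2(U;F) ≅ 0


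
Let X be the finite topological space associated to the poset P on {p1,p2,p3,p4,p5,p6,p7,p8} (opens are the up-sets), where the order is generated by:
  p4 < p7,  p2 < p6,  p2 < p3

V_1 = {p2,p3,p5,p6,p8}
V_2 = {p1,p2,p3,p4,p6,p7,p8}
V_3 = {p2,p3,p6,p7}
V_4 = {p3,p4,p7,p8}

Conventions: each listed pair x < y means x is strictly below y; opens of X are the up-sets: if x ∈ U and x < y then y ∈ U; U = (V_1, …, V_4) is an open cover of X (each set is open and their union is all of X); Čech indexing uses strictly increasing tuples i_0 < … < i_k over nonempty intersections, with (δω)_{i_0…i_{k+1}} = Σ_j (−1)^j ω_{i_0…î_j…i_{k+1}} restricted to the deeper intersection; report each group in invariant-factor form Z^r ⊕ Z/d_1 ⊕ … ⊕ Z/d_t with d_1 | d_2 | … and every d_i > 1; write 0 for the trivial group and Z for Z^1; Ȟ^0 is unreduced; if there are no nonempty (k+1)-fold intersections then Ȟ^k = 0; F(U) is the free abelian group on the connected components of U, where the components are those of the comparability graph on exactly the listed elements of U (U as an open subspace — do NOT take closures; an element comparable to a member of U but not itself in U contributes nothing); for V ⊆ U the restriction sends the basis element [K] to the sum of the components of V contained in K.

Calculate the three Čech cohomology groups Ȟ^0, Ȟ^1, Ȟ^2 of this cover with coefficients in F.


Ȟ^0 = Z^5,  Ȟ^1 = 0,  Ȟ^2 = 0

cover nerve:
  V12={p2,p3,p6,p8} V13={p2,p3,p6} V14={p3,p8} V23={p2,p3,p6,p7} V24={p3,p4,p7,p8} V34={p3,p7}
  V123={p2,p3,p6} V124={p3,p8} V134={p3} V234={p3,p7}
  V1234={p3}
components per intersection:
  V1: {p2,p3,p6} {p5} {p8}
  V2: {p1} {p2,p3,p6} {p4,p7} {p8}
  V3: {p2,p3,p6} {p7}
  V4: {p3} {p4,p7} {p8}
  V12: {p2,p3,p6} {p8}
  V13: {p2,p3,p6}
  V14: {p3} {p8}
  V23: {p2,p3,p6} {p7}
  V24: {p3} {p4,p7} {p8}
  V34: {p3} {p7}
  V123: {p2,p3,p6}
  V124: {p3} {p8}
  V134: {p3}
  V234: {p3} {p7}
  V1234: {p3}
C dims 12,12,6,1; δ0: rk 7, SNF 1^7; δ1: rk 5, SNF 1^5; δ2: rk 1, SNF 1^1
Ȟ^0: (12−7)−0=5 ⇒ Z^5
Ȟ^1: (12−5)−7=0 ⇒ 0
Ȟ^2: (6−1)−5=0 ⇒ 0


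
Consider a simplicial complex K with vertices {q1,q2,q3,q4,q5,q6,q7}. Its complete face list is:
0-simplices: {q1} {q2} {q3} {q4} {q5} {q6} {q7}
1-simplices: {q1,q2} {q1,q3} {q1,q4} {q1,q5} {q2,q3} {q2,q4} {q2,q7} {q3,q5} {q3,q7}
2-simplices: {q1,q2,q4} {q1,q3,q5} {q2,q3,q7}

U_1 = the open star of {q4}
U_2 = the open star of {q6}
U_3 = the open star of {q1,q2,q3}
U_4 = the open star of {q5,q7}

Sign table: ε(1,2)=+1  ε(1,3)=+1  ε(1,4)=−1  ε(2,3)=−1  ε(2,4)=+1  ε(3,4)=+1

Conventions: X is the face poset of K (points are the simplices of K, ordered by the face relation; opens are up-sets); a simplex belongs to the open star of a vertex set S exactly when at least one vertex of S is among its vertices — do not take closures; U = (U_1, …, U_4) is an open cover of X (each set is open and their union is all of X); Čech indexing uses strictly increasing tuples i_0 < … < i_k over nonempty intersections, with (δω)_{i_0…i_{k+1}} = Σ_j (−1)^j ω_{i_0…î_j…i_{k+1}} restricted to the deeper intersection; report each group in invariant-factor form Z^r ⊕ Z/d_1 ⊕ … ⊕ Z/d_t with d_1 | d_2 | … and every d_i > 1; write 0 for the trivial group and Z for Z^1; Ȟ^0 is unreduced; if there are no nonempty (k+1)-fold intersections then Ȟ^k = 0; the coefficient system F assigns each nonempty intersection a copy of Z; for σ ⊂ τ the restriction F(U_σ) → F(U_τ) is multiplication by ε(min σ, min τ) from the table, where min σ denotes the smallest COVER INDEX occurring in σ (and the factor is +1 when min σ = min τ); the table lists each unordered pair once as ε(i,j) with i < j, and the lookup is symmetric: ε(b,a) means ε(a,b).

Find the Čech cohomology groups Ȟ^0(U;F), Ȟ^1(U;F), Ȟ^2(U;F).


Ȟ^0(U;F) ≅ Z^2,  Ȟ^1(U;F) ≅ 0,  Ȟ^2(U;F) ≅ 0

nerve of the cover:
  U1={{q4},{q1,q4},{q2,q4},{q1,q2,q4}} U2={{q6}} U3={{q1},{q2},{q3},{q1,q2},{q1,q3},{q1,q4},{q1,q5},{q2,q3},{q2,q4},{q2,q7},{q3,q5},{q3,q7},{q1,q2,q4},{q1,q3,q5},{q2,q3,q7}} U4={{q5},{q7},{q1,q5},{q2,q7},{q3,q5},{q3,q7},{q1,q3,q5},{q2,q3,q7}}
  U13={{q1,q4},{q2,q4},{q1,q2,q4}} U34={{q1,q5},{q2,q7},{q3,q5},{q3,q7},{q1,q3,q5},{q2,q3,q7}}
C dims 4,2; δ0: rk 2, SNF 1^2
Ȟ^0 = (4 − 2) − 0 = 2, so Ȟ^0 ≅ Z^2
Ȟ^1 = (2 − 0) − 2 = 0, so Ȟ^1 ≅ 0
Ȟ^2 = (0 − 0) − 0 = 0, so Ȟ^2 ≅ 0
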